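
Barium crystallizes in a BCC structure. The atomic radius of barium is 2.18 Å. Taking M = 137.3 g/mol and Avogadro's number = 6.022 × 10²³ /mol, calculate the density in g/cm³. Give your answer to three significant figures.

3.57 g/cm³

In a BCC lattice, atoms touch along the body diagonal, so √3·a = 4r, giving a = 5.034 Å = 5.034 × 10^-8 cm.
With Z = 2, ρ = Z·M/(N_A·a³) = 2 × 137.3 / (6.022 × 10²³ × 1.276 × 10^-22) = 3.573 g/cm³.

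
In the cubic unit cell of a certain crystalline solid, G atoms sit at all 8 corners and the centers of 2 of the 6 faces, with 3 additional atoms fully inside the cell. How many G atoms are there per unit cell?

Corner atoms are shared by 8 cells (1/8 each), face atoms by 2 (1/2 each), interior atoms are unshared.
Net atoms = 8 × 1/8 + 2 × 1/2 + 3 = 1 + 1 + 3 = 5.

5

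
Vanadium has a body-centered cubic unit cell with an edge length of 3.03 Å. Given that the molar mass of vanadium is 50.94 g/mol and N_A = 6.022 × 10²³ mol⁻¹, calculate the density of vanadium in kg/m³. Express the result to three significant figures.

6080 kg/m³

A BCC unit cell contains Z = 2 atoms.
Cell volume: a³ = (3.03 Å)³ = (3.030 × 10^-8 cm)³ = 2.782 × 10^-23 cm³.
ρ = Z·M/(N_A·a³) = 2 × 50.94 / (6.022 × 10²³ × 2.782 × 10^-23) = 6.082 g/cm³ = 6080 kg/m³.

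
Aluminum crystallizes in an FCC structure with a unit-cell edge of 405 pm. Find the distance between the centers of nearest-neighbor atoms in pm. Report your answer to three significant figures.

286 pm

In an FCC structure, atoms touch along the face diagonal, so √2·a = 4r; the nearest-neighbor distance equals 2r = 0.7071·a.
d = 0.7071 × 405 = 286 pm.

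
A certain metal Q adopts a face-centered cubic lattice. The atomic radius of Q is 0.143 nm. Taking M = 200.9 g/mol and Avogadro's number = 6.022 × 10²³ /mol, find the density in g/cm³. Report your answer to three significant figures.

In an FCC lattice, atoms touch along the face diagonal, so √2·a = 4r, giving a = 0.4045 nm = 4.045 × 10^-8 cm.
With Z = 4, ρ = Z·M/(N_A·a³) = 4 × 200.9 / (6.022 × 10²³ × 6.617 × 10^-23) = 20.17 g/cm³.

20.2 g/cm³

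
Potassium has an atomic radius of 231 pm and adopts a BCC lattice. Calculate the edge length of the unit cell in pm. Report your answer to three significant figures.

533 pm

In a BCC lattice, atoms touch along the body diagonal, so √3·a = 4r.
a = 4r/√3 = 4 × 231 / 1.7321 = 533 pm.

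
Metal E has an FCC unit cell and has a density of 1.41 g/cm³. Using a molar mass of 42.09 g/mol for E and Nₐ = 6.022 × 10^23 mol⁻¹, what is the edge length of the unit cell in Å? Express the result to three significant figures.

With Z = 4 atoms per FCC cell, a³ = Z·M/(N_A·ρ) = 4 × 42.09 / (6.022 × 10²³ × 1.410 g/cm³) = 1.983 × 10^-22 cm³.
a = (1.983 × 10^-22)^(1/3) = 5.831 × 10^-8 cm = 5.83 Å.

5.83 Å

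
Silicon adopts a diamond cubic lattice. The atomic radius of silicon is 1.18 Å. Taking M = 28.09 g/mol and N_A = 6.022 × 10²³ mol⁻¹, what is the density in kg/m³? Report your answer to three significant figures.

2300 kg/m³

In a diamond cubic lattice, nearest neighbors lie along the body diagonal with √3·a = 8r, giving a = 5.450 Å = 5.450 × 10^-8 cm.
With Z = 8, ρ = Z·M/(N_A·a³) = 8 × 28.09 / (6.022 × 10²³ × 1.619 × 10^-22) = 2.305 g/cm³ = 2300 kg/m³.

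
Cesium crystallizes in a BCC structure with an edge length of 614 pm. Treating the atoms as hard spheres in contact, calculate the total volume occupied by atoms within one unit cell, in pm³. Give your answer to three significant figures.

1.57 × 10^8 pm³

In a BCC lattice atoms touch along the body diagonal, so √3·a = 4r, so r = 0.4330a = 265.9 pm.
V_atoms = Z × (4/3)πr³ = 2 × (4/3)π × (265.9)³ = 1.57 × 10^8 pm³.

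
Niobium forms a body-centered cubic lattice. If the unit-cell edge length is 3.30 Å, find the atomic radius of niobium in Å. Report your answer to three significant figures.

In a BCC lattice, atoms touch along the body diagonal, so √3·a = 4r.
r = √3·a/4 = 1.7321 × 3.30 / 4 = 1.43 Å.

1.43 Å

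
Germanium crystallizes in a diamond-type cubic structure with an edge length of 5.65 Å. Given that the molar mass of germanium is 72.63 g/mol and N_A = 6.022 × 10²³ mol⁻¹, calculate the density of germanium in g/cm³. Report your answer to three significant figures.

5.35 g/cm³

A diamond cubic unit cell contains Z = 8 atoms.
Cell volume: a³ = (5.65 Å)³ = (5.650 × 10^-8 cm)³ = 1.804 × 10^-22 cm³.
ρ = Z·M/(N_A·a³) = 8 × 72.63 / (6.022 × 10²³ × 1.804 × 10^-22) = 5.350 g/cm³.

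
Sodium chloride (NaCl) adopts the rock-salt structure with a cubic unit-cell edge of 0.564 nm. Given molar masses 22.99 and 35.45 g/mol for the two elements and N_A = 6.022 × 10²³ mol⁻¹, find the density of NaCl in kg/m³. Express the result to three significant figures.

2160 kg/m³

The rock-salt structure contains Z = 4 formula units per cell; M(NaCl) = 22.99 + 35.45 = 58.44 g/mol.
a³ = (5.640 × 10^-8 cm)³ = 1.794 × 10^-22 cm³.
ρ = 4 × 58.44 / (6.022 × 10²³ × 1.794 × 10^-22) = 2.164 g/cm³ = 2160 kg/m³.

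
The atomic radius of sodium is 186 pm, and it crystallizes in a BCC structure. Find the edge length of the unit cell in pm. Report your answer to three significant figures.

In a BCC lattice, atoms touch along the body diagonal, so √3·a = 4r.
a = 4r/√3 = 4 × 186 / 1.7321 = 430 pm.

430 pm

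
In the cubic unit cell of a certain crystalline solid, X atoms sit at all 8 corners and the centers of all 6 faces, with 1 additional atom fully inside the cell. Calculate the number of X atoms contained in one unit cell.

Corner atoms are shared by 8 cells (1/8 each), face atoms by 2 (1/2 each), interior atoms are unshared.
Net atoms = 8 × 1/8 + 6 × 1/2 + 1 = 1 + 3 + 1 = 5.

5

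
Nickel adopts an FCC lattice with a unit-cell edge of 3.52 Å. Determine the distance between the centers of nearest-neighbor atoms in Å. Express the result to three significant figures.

In an FCC structure, atoms touch along the face diagonal, so √2·a = 4r; the nearest-neighbor distance equals 2r = 0.7071·a.
d = 0.7071 × 3.52 = 2.49 Å.

2.49 Å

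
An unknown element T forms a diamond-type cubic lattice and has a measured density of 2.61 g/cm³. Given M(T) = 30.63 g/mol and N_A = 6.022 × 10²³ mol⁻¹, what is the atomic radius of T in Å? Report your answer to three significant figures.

1.17 Å

For a diamond cubic cell (Z = 8), a³ = Z·M/(N_A·ρ) = 8 × 30.63 / (6.022 × 10²³ × 2.610) = 1.559 × 10^-22 cm³, so a = 5.382 × 10^-8 cm = 5.382 Å.
Nearest neighbors lie along the body diagonal with √3·a = 8r, so r = 0.2165 × a = 1.17 Å.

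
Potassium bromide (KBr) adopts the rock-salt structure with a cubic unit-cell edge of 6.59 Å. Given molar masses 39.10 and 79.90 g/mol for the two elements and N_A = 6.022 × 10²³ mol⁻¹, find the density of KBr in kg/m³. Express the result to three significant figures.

The rock-salt structure contains Z = 4 formula units per cell; M(KBr) = 39.10 + 79.90 = 119.0 g/mol.
a³ = (6.590 × 10^-8 cm)³ = 2.862 × 10^-22 cm³.
ρ = 4 × 119.0 / (6.022 × 10²³ × 2.862 × 10^-22) = 2.762 g/cm³ = 2760 kg/m³.

2760 kg/m³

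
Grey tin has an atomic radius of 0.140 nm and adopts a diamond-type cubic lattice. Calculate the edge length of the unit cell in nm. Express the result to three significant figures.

In a diamond cubic lattice, nearest neighbors lie along the body diagonal with √3·a = 8r.
a = 8r/√3 = 8 × 0.140 / 1.7321 = 0.647 nm.

0.647 nm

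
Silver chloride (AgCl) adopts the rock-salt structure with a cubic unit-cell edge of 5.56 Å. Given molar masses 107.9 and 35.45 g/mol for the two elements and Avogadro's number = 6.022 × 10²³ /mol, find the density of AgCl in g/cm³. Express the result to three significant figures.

The rock-salt structure contains Z = 4 formula units per cell; M(AgCl) = 107.9 + 35.45 = 143.35 g/mol.
a³ = (5.560 × 10^-8 cm)³ = 1.719 × 10^-22 cm³.
ρ = 4 × 143.35 / (6.022 × 10²³ × 1.719 × 10^-22) = 5.540 g/cm³.

5.54 g/cm³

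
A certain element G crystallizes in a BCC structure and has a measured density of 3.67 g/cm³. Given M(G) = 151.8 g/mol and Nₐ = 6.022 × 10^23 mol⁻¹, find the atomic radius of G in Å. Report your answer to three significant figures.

2.23 Å

For a BCC cell (Z = 2), a³ = Z·M/(N_A·ρ) = 2 × 151.8 / (6.022 × 10²³ × 3.670) = 1.374 × 10^-22 cm³, so a = 5.160 × 10^-8 cm = 5.160 Å.
Atoms touch along the body diagonal, so √3·a = 4r, so r = 0.4330 × a = 2.23 Å.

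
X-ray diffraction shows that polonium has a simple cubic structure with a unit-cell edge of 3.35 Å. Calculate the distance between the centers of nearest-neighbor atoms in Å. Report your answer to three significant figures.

In a simple cubic structure, atoms touch along the cell edge, so a = 2r; the nearest-neighbor distance equals 2r = 1.000·a.
d = 1.000 × 3.35 = 3.35 Å.

3.35 Å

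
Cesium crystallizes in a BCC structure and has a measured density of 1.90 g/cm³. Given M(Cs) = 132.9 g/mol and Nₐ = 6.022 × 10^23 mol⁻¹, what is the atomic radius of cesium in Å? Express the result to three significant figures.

2.66 Å

For a BCC cell (Z = 2), a³ = Z·M/(N_A·ρ) = 2 × 132.9 / (6.022 × 10²³ × 1.900) = 2.323 × 10^-22 cm³, so a = 6.147 × 10^-8 cm = 6.147 Å.
Atoms touch along the body diagonal, so √3·a = 4r, so r = 0.4330 × a = 2.66 Å.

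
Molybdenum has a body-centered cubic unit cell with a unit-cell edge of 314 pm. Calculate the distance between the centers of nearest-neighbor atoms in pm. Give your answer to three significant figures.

In a BCC structure, atoms touch along the body diagonal, so √3·a = 4r; the nearest-neighbor distance equals 2r = 0.8660·a.
d = 0.8660 × 314 = 272 pm.

272 pm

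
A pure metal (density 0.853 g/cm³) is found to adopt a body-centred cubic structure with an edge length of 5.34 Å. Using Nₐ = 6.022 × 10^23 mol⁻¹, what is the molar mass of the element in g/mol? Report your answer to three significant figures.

A BCC cell has Z = 2 atoms; a = 5.340 × 10^-8 cm.
M = ρ·N_A·a³/Z = 0.853 × 6.022 × 10²³ × 1.523 × 10^-22 / 2 = 39.1 g/mol.

39.1 g/mol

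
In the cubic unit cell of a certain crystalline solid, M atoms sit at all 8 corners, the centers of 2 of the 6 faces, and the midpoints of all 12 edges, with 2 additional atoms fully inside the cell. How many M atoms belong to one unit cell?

7

Corner atoms are shared by 8 cells (1/8 each), face atoms by 2 (1/2 each), edge atoms by 4 (1/4 each), interior atoms are unshared.
Net atoms = 8 × 1/8 + 2 × 1/2 + 12 × 1/4 + 2 = 1 + 1 + 3 + 2 = 7.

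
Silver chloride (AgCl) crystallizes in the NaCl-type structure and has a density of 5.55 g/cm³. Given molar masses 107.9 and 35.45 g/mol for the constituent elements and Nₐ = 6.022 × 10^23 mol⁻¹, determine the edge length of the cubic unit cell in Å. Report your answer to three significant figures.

M(AgCl) = 143.35 g/mol; Z = 4 formula units per cell.
a³ = Z·M/(N_A·ρ) = 4 × 143.35 / (6.022 × 10²³ × 5.55) = 1.716 × 10^-22 cm³, so a = 5.557 × 10^-8 cm = 5.56 Å.

5.56 Å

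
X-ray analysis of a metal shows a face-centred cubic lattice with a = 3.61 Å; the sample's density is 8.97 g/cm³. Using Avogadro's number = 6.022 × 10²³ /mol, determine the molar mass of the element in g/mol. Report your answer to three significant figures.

63.5 g/mol

An FCC cell has Z = 4 atoms; a = 3.610 × 10^-8 cm.
M = ρ·N_A·a³/Z = 8.97 × 6.022 × 10²³ × 4.705 × 10^-23 / 4 = 63.5 g/mol.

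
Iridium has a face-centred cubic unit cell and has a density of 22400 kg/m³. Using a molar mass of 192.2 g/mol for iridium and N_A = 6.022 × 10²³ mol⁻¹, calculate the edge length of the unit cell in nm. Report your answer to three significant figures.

0.385 nm

With Z = 4 atoms per FCC cell, a³ = Z·M/(N_A·ρ) = 4 × 192.2 / (6.022 × 10²³ × 22.40 g/cm³) = 5.699 × 10^-23 cm³.
a = (5.699 × 10^-23)^(1/3) = 3.848 × 10^-8 cm = 0.385 nm.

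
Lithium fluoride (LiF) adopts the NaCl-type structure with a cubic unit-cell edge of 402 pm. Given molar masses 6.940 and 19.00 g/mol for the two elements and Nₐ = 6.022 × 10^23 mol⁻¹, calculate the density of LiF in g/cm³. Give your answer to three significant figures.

The NaCl-type structure contains Z = 4 formula units per cell; M(LiF) = 6.940 + 19.00 = 25.94 g/mol.
a³ = (4.020 × 10^-8 cm)³ = 6.496 × 10^-23 cm³.
ρ = 4 × 25.94 / (6.022 × 10²³ × 6.496 × 10^-23) = 2.652 g/cm³.

2.65 g/cm³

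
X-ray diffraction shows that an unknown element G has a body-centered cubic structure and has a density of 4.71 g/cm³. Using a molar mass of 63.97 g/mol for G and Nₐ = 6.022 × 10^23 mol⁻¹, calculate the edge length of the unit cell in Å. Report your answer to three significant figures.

3.56 Å

With Z = 2 atoms per BCC cell, a³ = Z·M/(N_A·ρ) = 2 × 63.97 / (6.022 × 10²³ × 4.710 g/cm³) = 4.511 × 10^-23 cm³.
a = (4.511 × 10^-23)^(1/3) = 3.560 × 10^-8 cm = 3.56 Å.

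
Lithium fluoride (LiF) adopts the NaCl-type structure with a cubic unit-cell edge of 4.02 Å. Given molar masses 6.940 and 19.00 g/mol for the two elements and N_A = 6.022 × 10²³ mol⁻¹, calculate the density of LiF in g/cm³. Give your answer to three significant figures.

The NaCl-type structure contains Z = 4 formula units per cell; M(LiF) = 6.940 + 19.00 = 25.94 g/mol.
a³ = (4.020 × 10^-8 cm)³ = 6.496 × 10^-23 cm³.
ρ = 4 × 25.94 / (6.022 × 10²³ × 6.496 × 10^-23) = 2.652 g/cm³.

2.65 g/cm³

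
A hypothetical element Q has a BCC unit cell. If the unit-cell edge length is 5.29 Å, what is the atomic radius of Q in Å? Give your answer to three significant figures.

In a BCC lattice, atoms touch along the body diagonal, so √3·a = 4r.
r = √3·a/4 = 1.7321 × 5.29 / 4 = 2.29 Å.

2.29 Å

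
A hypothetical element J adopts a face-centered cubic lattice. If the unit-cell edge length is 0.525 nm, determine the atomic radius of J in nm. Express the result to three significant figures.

In an FCC lattice, atoms touch along the face diagonal, so √2·a = 4r.
r = √2·a/4 = 1.4142 × 0.525 / 4 = 0.186 nm.

0.186 nm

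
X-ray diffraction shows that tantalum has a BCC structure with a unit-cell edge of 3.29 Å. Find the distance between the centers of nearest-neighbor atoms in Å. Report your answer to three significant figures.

2.85 Å

In a BCC structure, atoms touch along the body diagonal, so √3·a = 4r; the nearest-neighbor distance equals 2r = 0.8660·a.
d = 0.8660 × 3.29 = 2.85 Å.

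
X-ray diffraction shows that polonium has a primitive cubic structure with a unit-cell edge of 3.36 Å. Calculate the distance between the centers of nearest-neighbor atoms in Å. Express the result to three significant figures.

3.36 Å

In a simple cubic structure, atoms touch along the cell edge, so a = 2r; the nearest-neighbor distance equals 2r = 1.000·a.
d = 1.000 × 3.36 = 3.36 Å.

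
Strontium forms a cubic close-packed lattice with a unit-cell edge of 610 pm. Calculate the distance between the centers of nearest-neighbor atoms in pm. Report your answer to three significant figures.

In an FCC structure, atoms touch along the face diagonal, so √2·a = 4r; the nearest-neighbor distance equals 2r = 0.7071·a.
d = 0.7071 × 610 = 431 pm.

431 pm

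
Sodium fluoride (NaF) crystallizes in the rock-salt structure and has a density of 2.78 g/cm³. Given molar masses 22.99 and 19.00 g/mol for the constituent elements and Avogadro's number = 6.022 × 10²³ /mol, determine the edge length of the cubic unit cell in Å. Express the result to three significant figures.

4.65 Å

M(NaF) = 41.99 g/mol; Z = 4 formula units per cell.
a³ = Z·M/(N_A·ρ) = 4 × 41.99 / (6.022 × 10²³ × 2.78) = 1.003 × 10^-22 cm³, so a = 4.647 × 10^-8 cm = 4.65 Å.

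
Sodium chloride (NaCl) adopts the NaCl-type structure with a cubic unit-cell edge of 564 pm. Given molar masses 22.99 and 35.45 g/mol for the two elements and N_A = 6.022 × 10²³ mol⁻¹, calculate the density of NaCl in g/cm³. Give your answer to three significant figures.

2.16 g/cm³

The NaCl-type structure contains Z = 4 formula units per cell; M(NaCl) = 22.99 + 35.45 = 58.44 g/mol.
a³ = (5.640 × 10^-8 cm)³ = 1.794 × 10^-22 cm³.
ρ = 4 × 58.44 / (6.022 × 10²³ × 1.794 × 10^-22) = 2.164 g/cm³.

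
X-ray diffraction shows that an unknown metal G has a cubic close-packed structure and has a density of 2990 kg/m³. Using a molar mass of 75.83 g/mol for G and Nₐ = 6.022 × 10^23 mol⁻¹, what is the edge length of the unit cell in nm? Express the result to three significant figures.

0.552 nm

With Z = 4 atoms per FCC cell, a³ = Z·M/(N_A·ρ) = 4 × 75.83 / (6.022 × 10²³ × 2.990 g/cm³) = 1.685 × 10^-22 cm³.
a = (1.685 × 10^-22)^(1/3) = 5.523 × 10^-8 cm = 0.552 nm.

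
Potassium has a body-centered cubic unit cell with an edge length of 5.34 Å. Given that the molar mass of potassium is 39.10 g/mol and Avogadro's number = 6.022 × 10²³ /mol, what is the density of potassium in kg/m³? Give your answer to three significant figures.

853 kg/m³

A BCC unit cell contains Z = 2 atoms.
Cell volume: a³ = (5.34 Å)³ = (5.340 × 10^-8 cm)³ = 1.523 × 10^-22 cm³.
ρ = Z·M/(N_A·a³) = 2 × 39.10 / (6.022 × 10²³ × 1.523 × 10^-22) = 0.8528 g/cm³ = 853 kg/m³.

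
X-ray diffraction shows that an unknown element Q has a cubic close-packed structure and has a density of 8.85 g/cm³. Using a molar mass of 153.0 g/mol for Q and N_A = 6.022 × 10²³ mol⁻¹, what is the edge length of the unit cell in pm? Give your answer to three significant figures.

486 pm

With Z = 4 atoms per FCC cell, a³ = Z·M/(N_A·ρ) = 4 × 153.0 / (6.022 × 10²³ × 8.850 g/cm³) = 1.148 × 10^-22 cm³.
a = (1.148 × 10^-22)^(1/3) = 4.861 × 10^-8 cm = 486 pm.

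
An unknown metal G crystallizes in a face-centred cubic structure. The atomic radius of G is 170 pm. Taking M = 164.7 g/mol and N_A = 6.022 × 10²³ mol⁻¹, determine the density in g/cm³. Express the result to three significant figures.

9.84 g/cm³

In an FCC lattice, atoms touch along the face diagonal, so √2·a = 4r, giving a = 480.8 pm = 4.808 × 10^-8 cm.
With Z = 4, ρ = Z·M/(N_A·a³) = 4 × 164.7 / (6.022 × 10²³ × 1.112 × 10^-22) = 9.841 g/cm³.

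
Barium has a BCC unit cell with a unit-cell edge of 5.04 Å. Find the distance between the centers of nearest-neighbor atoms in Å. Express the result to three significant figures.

In a BCC structure, atoms touch along the body diagonal, so √3·a = 4r; the nearest-neighbor distance equals 2r = 0.8660·a.
d = 0.8660 × 5.04 = 4.36 Å.

4.36 Å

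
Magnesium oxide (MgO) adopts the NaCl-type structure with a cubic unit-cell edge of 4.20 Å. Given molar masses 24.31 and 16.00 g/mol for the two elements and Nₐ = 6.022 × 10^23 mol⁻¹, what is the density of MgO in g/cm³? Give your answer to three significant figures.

The NaCl-type structure contains Z = 4 formula units per cell; M(MgO) = 24.31 + 16.00 = 40.31 g/mol.
a³ = (4.200 × 10^-8 cm)³ = 7.409 × 10^-23 cm³.
ρ = 4 × 40.31 / (6.022 × 10²³ × 7.409 × 10^-23) = 3.614 g/cm³.

3.61 g/cm³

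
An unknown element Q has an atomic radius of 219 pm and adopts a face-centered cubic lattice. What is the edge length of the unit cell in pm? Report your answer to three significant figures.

In an FCC lattice, atoms touch along the face diagonal, so √2·a = 4r.
a = 4r/√2 = 4 × 219 / 1.4142 = 619 pm.

619 pm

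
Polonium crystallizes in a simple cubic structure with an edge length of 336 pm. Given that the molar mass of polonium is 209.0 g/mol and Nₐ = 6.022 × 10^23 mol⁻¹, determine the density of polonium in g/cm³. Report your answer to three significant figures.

9.15 g/cm³

A simple cubic unit cell contains Z = 1 atom.
Cell volume: a³ = (336 pm)³ = (3.360 × 10^-8 cm)³ = 3.793 × 10^-23 cm³.
ρ = Z·M/(N_A·a³) = 1 × 209.0 / (6.022 × 10²³ × 3.793 × 10^-23) = 9.149 g/cm³.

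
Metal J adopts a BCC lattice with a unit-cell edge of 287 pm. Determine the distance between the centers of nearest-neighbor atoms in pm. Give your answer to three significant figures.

In a BCC structure, atoms touch along the body diagonal, so √3·a = 4r; the nearest-neighbor distance equals 2r = 0.8660·a.
d = 0.8660 × 287 = 249 pm.

249 pm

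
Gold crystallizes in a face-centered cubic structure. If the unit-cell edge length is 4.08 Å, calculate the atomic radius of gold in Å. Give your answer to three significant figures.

1.44 Å

In an FCC lattice, atoms touch along the face diagonal, so √2·a = 4r.
r = √2·a/4 = 1.4142 × 4.08 / 4 = 1.44 Å.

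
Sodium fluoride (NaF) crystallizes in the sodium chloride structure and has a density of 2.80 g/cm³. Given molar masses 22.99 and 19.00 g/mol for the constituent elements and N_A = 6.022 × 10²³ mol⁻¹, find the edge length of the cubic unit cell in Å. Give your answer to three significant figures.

4.64 Å

M(NaF) = 41.99 g/mol; Z = 4 formula units per cell.
a³ = Z·M/(N_A·ρ) = 4 × 41.99 / (6.022 × 10²³ × 2.80) = 9.961 × 10^-23 cm³, so a = 4.636 × 10^-8 cm = 4.64 Å.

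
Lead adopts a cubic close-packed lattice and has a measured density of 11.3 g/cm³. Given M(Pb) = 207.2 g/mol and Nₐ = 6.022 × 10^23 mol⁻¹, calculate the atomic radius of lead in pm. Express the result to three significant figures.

175 pm

For an FCC cell (Z = 4), a³ = Z·M/(N_A·ρ) = 4 × 207.2 / (6.022 × 10²³ × 11.30) = 1.218 × 10^-22 cm³, so a = 4.957 × 10^-8 cm = 495.7 pm.
Atoms touch along the face diagonal, so √2·a = 4r, so r = 0.3536 × a = 175 pm.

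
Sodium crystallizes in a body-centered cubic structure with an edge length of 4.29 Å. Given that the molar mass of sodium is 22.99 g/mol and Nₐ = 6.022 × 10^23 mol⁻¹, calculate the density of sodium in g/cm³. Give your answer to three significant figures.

A BCC unit cell contains Z = 2 atoms.
Cell volume: a³ = (4.29 Å)³ = (4.290 × 10^-8 cm)³ = 7.895 × 10^-23 cm³.
ρ = Z·M/(N_A·a³) = 2 × 22.99 / (6.022 × 10²³ × 7.895 × 10^-23) = 0.9671 g/cm³.

0.967 g/cm³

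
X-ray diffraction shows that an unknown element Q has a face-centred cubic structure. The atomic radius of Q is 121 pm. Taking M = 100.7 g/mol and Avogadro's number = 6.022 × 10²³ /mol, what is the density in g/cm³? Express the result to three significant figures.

In an FCC lattice, atoms touch along the face diagonal, so √2·a = 4r, giving a = 342.2 pm = 3.422 × 10^-8 cm.
With Z = 4, ρ = Z·M/(N_A·a³) = 4 × 100.7 / (6.022 × 10²³ × 4.009 × 10^-23) = 16.69 g/cm³.

16.7 g/cm³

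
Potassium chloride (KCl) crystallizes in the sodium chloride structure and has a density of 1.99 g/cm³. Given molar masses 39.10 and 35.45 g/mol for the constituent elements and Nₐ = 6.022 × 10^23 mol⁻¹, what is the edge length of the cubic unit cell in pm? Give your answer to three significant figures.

629 pm

M(KCl) = 74.55 g/mol; Z = 4 formula units per cell.
a³ = Z·M/(N_A·ρ) = 4 × 74.55 / (6.022 × 10²³ × 1.99) = 2.488 × 10^-22 cm³, so a = 6.290 × 10^-8 cm = 629 pm.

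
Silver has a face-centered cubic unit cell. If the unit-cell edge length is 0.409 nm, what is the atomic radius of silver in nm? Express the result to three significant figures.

0.145 nm

In an FCC lattice, atoms touch along the face diagonal, so √2·a = 4r.
r = √2·a/4 = 1.4142 × 0.409 / 4 = 0.145 nm.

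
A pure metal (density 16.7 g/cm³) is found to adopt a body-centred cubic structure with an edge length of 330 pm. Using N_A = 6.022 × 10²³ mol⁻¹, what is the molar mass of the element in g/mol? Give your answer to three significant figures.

181 g/mol

A BCC cell has Z = 2 atoms; a = 3.300 × 10^-8 cm.
M = ρ·N_A·a³/Z = 16.7 × 6.022 × 10²³ × 3.594 × 10^-23 / 2 = 181 g/mol.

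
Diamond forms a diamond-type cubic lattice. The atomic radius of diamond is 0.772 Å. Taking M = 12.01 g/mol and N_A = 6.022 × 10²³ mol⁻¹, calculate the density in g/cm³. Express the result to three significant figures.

3.52 g/cm³

In a diamond cubic lattice, nearest neighbors lie along the body diagonal with √3·a = 8r, giving a = 3.566 Å = 3.566 × 10^-8 cm.
With Z = 8, ρ = Z·M/(N_A·a³) = 8 × 12.01 / (6.022 × 10²³ × 4.534 × 10^-23) = 3.519 g/cm³.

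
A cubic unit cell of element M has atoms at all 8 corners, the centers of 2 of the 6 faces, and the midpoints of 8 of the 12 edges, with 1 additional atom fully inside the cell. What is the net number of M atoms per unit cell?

5

Corner atoms are shared by 8 cells (1/8 each), face atoms by 2 (1/2 each), edge atoms by 4 (1/4 each), interior atoms are unshared.
Net atoms = 8 × 1/8 + 2 × 1/2 + 8 × 1/4 + 1 = 1 + 1 + 2 + 1 = 5.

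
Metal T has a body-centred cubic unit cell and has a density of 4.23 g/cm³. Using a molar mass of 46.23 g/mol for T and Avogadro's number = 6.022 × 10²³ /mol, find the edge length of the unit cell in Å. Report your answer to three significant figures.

3.31 Å

With Z = 2 atoms per BCC cell, a³ = Z·M/(N_A·ρ) = 2 × 46.23 / (6.022 × 10²³ × 4.230 g/cm³) = 3.630 × 10^-23 cm³.
a = (3.630 × 10^-23)^(1/3) = 3.311 × 10^-8 cm = 3.31 Å.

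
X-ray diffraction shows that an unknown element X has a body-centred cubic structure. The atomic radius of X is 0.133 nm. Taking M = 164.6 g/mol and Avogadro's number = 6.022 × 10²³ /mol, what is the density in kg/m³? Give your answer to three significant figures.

18900 kg/m³

In a BCC lattice, atoms touch along the body diagonal, so √3·a = 4r, giving a = 0.3072 nm = 3.072 × 10^-8 cm.
With Z = 2, ρ = Z·M/(N_A·a³) = 2 × 164.6 / (6.022 × 10²³ × 2.898 × 10^-23) = 18.87 g/cm³ = 18900 kg/m³.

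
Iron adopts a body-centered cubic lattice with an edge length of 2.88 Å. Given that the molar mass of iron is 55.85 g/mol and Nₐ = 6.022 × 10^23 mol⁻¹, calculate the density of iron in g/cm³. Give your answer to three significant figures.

7.76 g/cm³

A BCC unit cell contains Z = 2 atoms.
Cell volume: a³ = (2.88 Å)³ = (2.880 × 10^-8 cm)³ = 2.389 × 10^-23 cm³.
ρ = Z·M/(N_A·a³) = 2 × 55.85 / (6.022 × 10²³ × 2.389 × 10^-23) = 7.765 g/cm³.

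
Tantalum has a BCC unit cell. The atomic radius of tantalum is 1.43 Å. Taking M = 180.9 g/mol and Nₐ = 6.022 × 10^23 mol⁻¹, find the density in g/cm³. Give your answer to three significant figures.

In a BCC lattice, atoms touch along the body diagonal, so √3·a = 4r, giving a = 3.302 Å = 3.302 × 10^-8 cm.
With Z = 2, ρ = Z·M/(N_A·a³) = 2 × 180.9 / (6.022 × 10²³ × 3.602 × 10^-23) = 16.68 g/cm³.

16.7 g/cm³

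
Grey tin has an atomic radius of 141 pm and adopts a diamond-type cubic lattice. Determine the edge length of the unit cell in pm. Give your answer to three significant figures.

651 pm

In a diamond cubic lattice, nearest neighbors lie along the body diagonal with √3·a = 8r.
a = 8r/√3 = 8 × 141 / 1.7321 = 651 pm.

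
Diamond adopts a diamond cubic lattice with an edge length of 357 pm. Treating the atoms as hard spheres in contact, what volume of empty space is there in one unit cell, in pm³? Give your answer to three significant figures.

In a diamond cubic lattice nearest neighbors lie along the body diagonal with √3·a = 8r, so r = 0.2165a = 77.29 pm.
V_cell = a³ = 4.550 × 10^7 pm³; V_atoms = 8 × (4/3)πr³ = 1.547 × 10^7 pm³.
Empty space = 4.550 × 10^7 − 1.547 × 10^7 = 3.00 × 10^7 pm³.

3.00 × 10^7 pm³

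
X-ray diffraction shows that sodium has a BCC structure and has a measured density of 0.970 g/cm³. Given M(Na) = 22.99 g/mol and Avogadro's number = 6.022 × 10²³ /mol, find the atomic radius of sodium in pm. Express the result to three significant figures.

186 pm

For a BCC cell (Z = 2), a³ = Z·M/(N_A·ρ) = 2 × 22.99 / (6.022 × 10²³ × 0.9700) = 7.871 × 10^-23 cm³, so a = 4.286 × 10^-8 cm = 428.6 pm.
Atoms touch along the body diagonal, so √3·a = 4r, so r = 0.4330 × a = 186 pm.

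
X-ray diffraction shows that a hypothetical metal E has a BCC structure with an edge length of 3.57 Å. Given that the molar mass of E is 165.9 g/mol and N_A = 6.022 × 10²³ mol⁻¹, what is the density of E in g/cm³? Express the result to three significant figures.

12.1 g/cm³

A BCC unit cell contains Z = 2 atoms.
Cell volume: a³ = (3.57 Å)³ = (3.570 × 10^-8 cm)³ = 4.550 × 10^-23 cm³.
ρ = Z·M/(N_A·a³) = 2 × 165.9 / (6.022 × 10²³ × 4.550 × 10^-23) = 12.11 g/cm³.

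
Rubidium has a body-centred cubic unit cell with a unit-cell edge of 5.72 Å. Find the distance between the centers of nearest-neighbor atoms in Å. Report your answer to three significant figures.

In a BCC structure, atoms touch along the body diagonal, so √3·a = 4r; the nearest-neighbor distance equals 2r = 0.8660·a.
d = 0.8660 × 5.72 = 4.95 Å.

4.95 Å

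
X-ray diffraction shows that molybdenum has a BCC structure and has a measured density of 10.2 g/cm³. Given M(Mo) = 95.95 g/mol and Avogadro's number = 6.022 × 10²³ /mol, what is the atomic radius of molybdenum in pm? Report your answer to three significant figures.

136 pm

For a BCC cell (Z = 2), a³ = Z·M/(N_A·ρ) = 2 × 95.95 / (6.022 × 10²³ × 10.20) = 3.124 × 10^-23 cm³, so a = 3.150 × 10^-8 cm = 315.0 pm.
Atoms touch along the body diagonal, so √3·a = 4r, so r = 0.4330 × a = 136 pm.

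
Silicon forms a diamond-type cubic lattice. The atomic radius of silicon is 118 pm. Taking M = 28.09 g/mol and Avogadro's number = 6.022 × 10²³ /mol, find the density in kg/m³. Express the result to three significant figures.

In a diamond cubic lattice, nearest neighbors lie along the body diagonal with √3·a = 8r, giving a = 545.0 pm = 5.450 × 10^-8 cm.
With Z = 8, ρ = Z·M/(N_A·a³) = 8 × 28.09 / (6.022 × 10²³ × 1.619 × 10^-22) = 2.305 g/cm³ = 2300 kg/m³.

2300 kg/m³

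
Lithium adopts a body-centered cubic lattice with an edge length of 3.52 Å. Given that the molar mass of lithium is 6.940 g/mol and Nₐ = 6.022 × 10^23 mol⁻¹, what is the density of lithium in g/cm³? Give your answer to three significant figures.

0.528 g/cm³

A BCC unit cell contains Z = 2 atoms.
Cell volume: a³ = (3.52 Å)³ = (3.520 × 10^-8 cm)³ = 4.361 × 10^-23 cm³.
ρ = Z·M/(N_A·a³) = 2 × 6.940 / (6.022 × 10²³ × 4.361 × 10^-23) = 0.5285 g/cm³.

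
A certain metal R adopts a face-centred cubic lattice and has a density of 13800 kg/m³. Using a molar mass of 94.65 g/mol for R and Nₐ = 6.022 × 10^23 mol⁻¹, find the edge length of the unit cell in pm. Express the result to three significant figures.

With Z = 4 atoms per FCC cell, a³ = Z·M/(N_A·ρ) = 4 × 94.65 / (6.022 × 10²³ × 13.80 g/cm³) = 4.556 × 10^-23 cm³.
a = (4.556 × 10^-23)^(1/3) = 3.572 × 10^-8 cm = 357 pm.

357 pm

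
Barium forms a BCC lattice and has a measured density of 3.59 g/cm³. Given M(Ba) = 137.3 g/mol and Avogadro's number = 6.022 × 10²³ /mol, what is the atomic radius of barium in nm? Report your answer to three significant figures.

0.218 nm

For a BCC cell (Z = 2), a³ = Z·M/(N_A·ρ) = 2 × 137.3 / (6.022 × 10²³ × 3.590) = 1.270 × 10^-22 cm³, so a = 5.027 × 10^-8 cm = 0.5027 nm.
Atoms touch along the body diagonal, so √3·a = 4r, so r = 0.4330 × a = 0.218 nm.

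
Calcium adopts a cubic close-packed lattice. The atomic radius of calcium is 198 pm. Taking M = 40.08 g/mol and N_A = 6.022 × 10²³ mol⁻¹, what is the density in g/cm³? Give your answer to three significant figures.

1.52 g/cm³

In an FCC lattice, atoms touch along the face diagonal, so √2·a = 4r, giving a = 560.0 pm = 5.600 × 10^-8 cm.
With Z = 4, ρ = Z·M/(N_A·a³) = 4 × 40.08 / (6.022 × 10²³ × 1.756 × 10^-22) = 1.516 g/cm³.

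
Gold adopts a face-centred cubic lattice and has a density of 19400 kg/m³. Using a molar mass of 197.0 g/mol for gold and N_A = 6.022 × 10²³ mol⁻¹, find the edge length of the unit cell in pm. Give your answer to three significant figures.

With Z = 4 atoms per FCC cell, a³ = Z·M/(N_A·ρ) = 4 × 197.0 / (6.022 × 10²³ × 19.40 g/cm³) = 6.745 × 10^-23 cm³.
a = (6.745 × 10^-23)^(1/3) = 4.071 × 10^-8 cm = 407 pm.

407 pm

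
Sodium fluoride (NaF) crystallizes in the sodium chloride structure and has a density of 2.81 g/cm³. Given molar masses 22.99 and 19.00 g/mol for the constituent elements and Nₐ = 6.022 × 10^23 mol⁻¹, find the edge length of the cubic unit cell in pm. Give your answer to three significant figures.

463 pm

M(NaF) = 41.99 g/mol; Z = 4 formula units per cell.
a³ = Z·M/(N_A·ρ) = 4 × 41.99 / (6.022 × 10²³ × 2.81) = 9.926 × 10^-23 cm³, so a = 4.630 × 10^-8 cm = 463 pm.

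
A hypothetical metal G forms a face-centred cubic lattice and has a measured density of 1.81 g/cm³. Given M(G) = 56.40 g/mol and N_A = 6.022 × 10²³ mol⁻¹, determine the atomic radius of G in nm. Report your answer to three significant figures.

For an FCC cell (Z = 4), a³ = Z·M/(N_A·ρ) = 4 × 56.40 / (6.022 × 10²³ × 1.810) = 2.070 × 10^-22 cm³, so a = 5.915 × 10^-8 cm = 0.5915 nm.
Atoms touch along the face diagonal, so √2·a = 4r, so r = 0.3536 × a = 0.209 nm.

0.209 nm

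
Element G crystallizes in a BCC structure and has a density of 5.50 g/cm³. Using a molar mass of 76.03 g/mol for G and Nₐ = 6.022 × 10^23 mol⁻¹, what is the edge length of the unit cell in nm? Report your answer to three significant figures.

With Z = 2 atoms per BCC cell, a³ = Z·M/(N_A·ρ) = 2 × 76.03 / (6.022 × 10²³ × 5.500 g/cm³) = 4.591 × 10^-23 cm³.
a = (4.591 × 10^-23)^(1/3) = 3.581 × 10^-8 cm = 0.358 nm.

0.358 nm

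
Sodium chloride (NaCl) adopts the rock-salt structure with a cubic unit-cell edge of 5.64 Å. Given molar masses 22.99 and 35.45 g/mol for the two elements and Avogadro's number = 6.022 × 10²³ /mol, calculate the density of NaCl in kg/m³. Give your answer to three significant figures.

The rock-salt structure contains Z = 4 formula units per cell; M(NaCl) = 22.99 + 35.45 = 58.44 g/mol.
a³ = (5.640 × 10^-8 cm)³ = 1.794 × 10^-22 cm³.
ρ = 4 × 58.44 / (6.022 × 10²³ × 1.794 × 10^-22) = 2.164 g/cm³ = 2160 kg/m³.

2160 kg/m³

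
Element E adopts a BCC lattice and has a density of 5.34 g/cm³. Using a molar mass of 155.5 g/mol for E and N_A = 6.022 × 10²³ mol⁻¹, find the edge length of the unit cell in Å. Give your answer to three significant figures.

4.59 Å

With Z = 2 atoms per BCC cell, a³ = Z·M/(N_A·ρ) = 2 × 155.5 / (6.022 × 10²³ × 5.340 g/cm³) = 9.671 × 10^-23 cm³.
a = (9.671 × 10^-23)^(1/3) = 4.590 × 10^-8 cm = 4.59 Å.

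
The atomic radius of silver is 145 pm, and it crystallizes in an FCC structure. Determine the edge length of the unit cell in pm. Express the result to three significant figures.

In an FCC lattice, atoms touch along the face diagonal, so √2·a = 4r.
a = 4r/√2 = 4 × 145 / 1.4142 = 410 pm.

410 pm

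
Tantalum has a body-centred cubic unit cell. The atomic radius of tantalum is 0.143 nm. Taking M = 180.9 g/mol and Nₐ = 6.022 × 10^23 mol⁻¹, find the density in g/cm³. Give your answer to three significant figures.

In a BCC lattice, atoms touch along the body diagonal, so √3·a = 4r, giving a = 0.3302 nm = 3.302 × 10^-8 cm.
With Z = 2, ρ = Z·M/(N_A·a³) = 2 × 180.9 / (6.022 × 10²³ × 3.602 × 10^-23) = 16.68 g/cm³.

16.7 g/cm³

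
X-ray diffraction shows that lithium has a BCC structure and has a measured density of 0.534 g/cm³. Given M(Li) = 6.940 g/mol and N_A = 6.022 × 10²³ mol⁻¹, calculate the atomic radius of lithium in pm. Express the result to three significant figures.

152 pm

For a BCC cell (Z = 2), a³ = Z·M/(N_A·ρ) = 2 × 6.940 / (6.022 × 10²³ × 0.5340) = 4.316 × 10^-23 cm³, so a = 3.508 × 10^-8 cm = 350.8 pm.
Atoms touch along the body diagonal, so √3·a = 4r, so r = 0.4330 × a = 152 pm.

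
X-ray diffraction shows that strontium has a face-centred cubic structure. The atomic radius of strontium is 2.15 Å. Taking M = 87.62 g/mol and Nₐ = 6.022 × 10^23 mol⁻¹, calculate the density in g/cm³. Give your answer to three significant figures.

In an FCC lattice, atoms touch along the face diagonal, so √2·a = 4r, giving a = 6.081 Å = 6.081 × 10^-8 cm.
With Z = 4, ρ = Z·M/(N_A·a³) = 4 × 87.62 / (6.022 × 10²³ × 2.249 × 10^-22) = 2.588 g/cm³.

2.59 g/cm³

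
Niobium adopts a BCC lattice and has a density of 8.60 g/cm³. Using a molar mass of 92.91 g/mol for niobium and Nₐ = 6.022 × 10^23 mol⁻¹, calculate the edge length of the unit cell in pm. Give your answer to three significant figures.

330 pm

With Z = 2 atoms per BCC cell, a³ = Z·M/(N_A·ρ) = 2 × 92.91 / (6.022 × 10²³ × 8.600 g/cm³) = 3.588 × 10^-23 cm³.
a = (3.588 × 10^-23)^(1/3) = 3.298 × 10^-8 cm = 330 pm.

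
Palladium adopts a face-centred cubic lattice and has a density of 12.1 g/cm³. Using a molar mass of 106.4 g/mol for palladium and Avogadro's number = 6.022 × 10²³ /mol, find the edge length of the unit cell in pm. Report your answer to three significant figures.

388 pm

With Z = 4 atoms per FCC cell, a³ = Z·M/(N_A·ρ) = 4 × 106.4 / (6.022 × 10²³ × 12.10 g/cm³) = 5.841 × 10^-23 cm³.
a = (5.841 × 10^-23)^(1/3) = 3.880 × 10^-8 cm = 388 pm.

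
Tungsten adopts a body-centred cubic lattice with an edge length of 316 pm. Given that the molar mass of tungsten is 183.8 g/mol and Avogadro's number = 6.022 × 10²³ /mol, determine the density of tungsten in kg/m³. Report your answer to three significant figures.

19300 kg/m³

A BCC unit cell contains Z = 2 atoms.
Cell volume: a³ = (316 pm)³ = (3.160 × 10^-8 cm)³ = 3.155 × 10^-23 cm³.
ρ = Z·M/(N_A·a³) = 2 × 183.8 / (6.022 × 10²³ × 3.155 × 10^-23) = 19.35 g/cm³ = 19300 kg/m³.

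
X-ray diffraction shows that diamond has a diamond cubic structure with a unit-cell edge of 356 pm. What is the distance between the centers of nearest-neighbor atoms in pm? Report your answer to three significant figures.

154 pm

In a diamond cubic structure, nearest neighbors lie along the body diagonal with √3·a = 8r; the nearest-neighbor distance equals 2r = 0.4330·a.
d = 0.4330 × 356 = 154 pm.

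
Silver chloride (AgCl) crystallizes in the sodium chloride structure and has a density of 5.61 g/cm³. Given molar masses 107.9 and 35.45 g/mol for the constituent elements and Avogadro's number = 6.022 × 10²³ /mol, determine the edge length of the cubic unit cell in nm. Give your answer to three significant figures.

M(AgCl) = 143.35 g/mol; Z = 4 formula units per cell.
a³ = Z·M/(N_A·ρ) = 4 × 143.35 / (6.022 × 10²³ × 5.61) = 1.697 × 10^-22 cm³, so a = 5.537 × 10^-8 cm = 0.554 nm.

0.554 nm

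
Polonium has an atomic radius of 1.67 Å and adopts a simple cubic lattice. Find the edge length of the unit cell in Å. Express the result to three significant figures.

In a simple cubic lattice, atoms touch along the cell edge, so a = 2r.
a = 2r = 2 × 1.67 = 3.34 Å.

3.34 Å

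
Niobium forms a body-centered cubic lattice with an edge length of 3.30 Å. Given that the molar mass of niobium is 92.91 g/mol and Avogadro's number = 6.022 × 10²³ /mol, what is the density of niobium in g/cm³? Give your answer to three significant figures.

8.59 g/cm³

A BCC unit cell contains Z = 2 atoms.
Cell volume: a³ = (3.30 Å)³ = (3.300 × 10^-8 cm)³ = 3.594 × 10^-23 cm³.
ρ = Z·M/(N_A·a³) = 2 × 92.91 / (6.022 × 10²³ × 3.594 × 10^-23) = 8.586 g/cm³.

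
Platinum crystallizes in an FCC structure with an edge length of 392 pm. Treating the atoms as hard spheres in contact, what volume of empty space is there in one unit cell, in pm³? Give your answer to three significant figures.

1.56 × 10^7 pm³

In an FCC lattice atoms touch along the face diagonal, so √2·a = 4r, so r = 0.3536a = 138.6 pm.
V_cell = a³ = 6.024 × 10^7 pm³; V_atoms = 4 × (4/3)πr³ = 4.460 × 10^7 pm³.
Empty space = 6.024 × 10^7 − 4.460 × 10^7 = 1.56 × 10^7 pm³.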